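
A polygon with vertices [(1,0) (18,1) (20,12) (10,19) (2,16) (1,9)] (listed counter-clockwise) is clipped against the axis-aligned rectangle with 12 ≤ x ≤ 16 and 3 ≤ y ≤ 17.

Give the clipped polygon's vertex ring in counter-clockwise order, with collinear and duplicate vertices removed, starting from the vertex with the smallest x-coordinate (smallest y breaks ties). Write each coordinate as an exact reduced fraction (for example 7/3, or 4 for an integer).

Clipped polygon: [(12,3) (16,3) (16,74/5) (90/7,17) (12,17)]

1. After x ≥ 12: [(12,11/17) (18,1) (20,12) (12,88/5)]
2. After x ≤ 16: [(12,11/17) (16,15/17) (16,74/5) (12,88/5)]
3. After y ≥ 3: [(12,3) (16,3) (16,74/5) (12,88/5)]
4. After y ≤ 17: [(12,17) (12,3) (16,3) (16,74/5) (90/7,17)]
5. Canonical ring: [(12,3) (16,3) (16,74/5) (90/7,17) (12,17)]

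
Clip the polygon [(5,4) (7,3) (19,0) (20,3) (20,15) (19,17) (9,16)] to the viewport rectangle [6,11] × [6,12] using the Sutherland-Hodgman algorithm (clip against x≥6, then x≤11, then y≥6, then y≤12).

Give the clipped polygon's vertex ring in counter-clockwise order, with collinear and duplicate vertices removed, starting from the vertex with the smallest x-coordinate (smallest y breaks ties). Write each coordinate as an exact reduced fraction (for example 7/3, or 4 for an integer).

Clipped polygon: [(6,6) (11,6) (11,12) (23/3,12) (6,7)]

1. After x ≥ 6: [(6,7) (6,7/2) (7,3) (19,0) (20,3) (20,15) (19,17) (9,16)]
2. After x ≤ 11: [(6,7) (6,7/2) (7,3) (11,2) (11,81/5) (9,16)]
3. After y ≥ 6: [(6,7) (6,6) (11,6) (11,81/5) (9,16)]
4. After y ≤ 12: [(23/3,12) (6,7) (6,6) (11,6) (11,12)]
5. Canonical ring: [(6,6) (11,6) (11,12) (23/3,12) (6,7)]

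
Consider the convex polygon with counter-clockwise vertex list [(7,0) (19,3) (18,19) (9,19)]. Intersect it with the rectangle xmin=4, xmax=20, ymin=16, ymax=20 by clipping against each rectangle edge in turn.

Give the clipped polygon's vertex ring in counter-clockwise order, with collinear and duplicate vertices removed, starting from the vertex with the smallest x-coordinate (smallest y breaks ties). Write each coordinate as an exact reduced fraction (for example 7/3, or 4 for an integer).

Clipped polygon: [(165/19,16) (291/16,16) (18,19) (9,19)]

1. After x ≥ 4: [(7,0) (19,3) (18,19) (9,19)]
2. After x ≤ 20: [(7,0) (19,3) (18,19) (9,19)]
3. After y ≥ 16: [(165/19,16) (291/16,16) (18,19) (9,19)]
4. After y ≤ 20: [(165/19,16) (291/16,16) (18,19) (9,19)]
5. Canonical ring: [(165/19,16) (291/16,16) (18,19) (9,19)]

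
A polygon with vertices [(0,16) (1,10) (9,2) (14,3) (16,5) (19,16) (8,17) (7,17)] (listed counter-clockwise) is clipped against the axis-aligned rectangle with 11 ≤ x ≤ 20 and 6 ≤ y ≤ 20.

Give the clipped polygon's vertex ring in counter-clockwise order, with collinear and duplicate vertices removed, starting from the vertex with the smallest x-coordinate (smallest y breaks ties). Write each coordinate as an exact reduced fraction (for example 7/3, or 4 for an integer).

Clipped polygon: [(11,6) (179/11,6) (19,16) (11,184/11)]

1. After x ≥ 11: [(11,12/5) (14,3) (16,5) (19,16) (11,184/11)]
2. After x ≤ 20: [(11,12/5) (14,3) (16,5) (19,16) (11,184/11)]
3. After y ≥ 6: [(11,6) (179/11,6) (19,16) (11,184/11)]
4. After y ≤ 20: [(11,6) (179/11,6) (19,16) (11,184/11)]
5. Canonical ring: [(11,6) (179/11,6) (19,16) (11,184/11)]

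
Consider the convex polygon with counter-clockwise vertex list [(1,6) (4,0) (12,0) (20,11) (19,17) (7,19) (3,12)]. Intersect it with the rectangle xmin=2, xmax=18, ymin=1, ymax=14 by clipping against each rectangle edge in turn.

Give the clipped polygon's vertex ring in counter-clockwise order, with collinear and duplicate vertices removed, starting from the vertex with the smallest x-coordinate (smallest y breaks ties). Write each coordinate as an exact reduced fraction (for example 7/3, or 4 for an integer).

1. After x ≥ 2: [(2,9) (2,4) (4,0) (12,0) (20,11) (19,17) (7,19) (3,12)]
2. After x ≤ 18: [(2,9) (2,4) (4,0) (12,0) (18,33/4) (18,103/6) (7,19) (3,12)]
3. After y ≥ 1: [(2,9) (2,4) (7/2,1) (140/11,1) (18,33/4) (18,103/6) (7,19) (3,12)]
4. After y ≤ 14: [(2,9) (2,4) (7/2,1) (140/11,1) (18,33/4) (18,14) (29/7,14) (3,12)]
5. Canonical ring: [(2,4) (7/2,1) (140/11,1) (18,33/4) (18,14) (29/7,14) (3,12) (2,9)]

Clipped polygon: [(2,4) (7/2,1) (140/11,1) (18,33/4) (18,14) (29/7,14) (3,12) (2,9)]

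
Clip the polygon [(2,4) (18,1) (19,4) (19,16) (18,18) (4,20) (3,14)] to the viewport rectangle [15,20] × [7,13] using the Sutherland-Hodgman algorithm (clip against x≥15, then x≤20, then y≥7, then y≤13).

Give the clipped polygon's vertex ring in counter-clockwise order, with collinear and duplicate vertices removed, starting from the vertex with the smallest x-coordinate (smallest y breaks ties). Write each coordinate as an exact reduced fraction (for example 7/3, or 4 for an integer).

1. After x ≥ 15: [(15,25/16) (18,1) (19,4) (19,16) (18,18) (15,129/7)]
2. After x ≤ 20: [(15,25/16) (18,1) (19,4) (19,16) (18,18) (15,129/7)]
3. After y ≥ 7: [(15,7) (19,7) (19,16) (18,18) (15,129/7)]
4. After y ≤ 13: [(15,13) (15,7) (19,7) (19,13)]
5. Canonical ring: [(15,7) (19,7) (19,13) (15,13)]

Clipped polygon: [(15,7) (19,7) (19,13) (15,13)]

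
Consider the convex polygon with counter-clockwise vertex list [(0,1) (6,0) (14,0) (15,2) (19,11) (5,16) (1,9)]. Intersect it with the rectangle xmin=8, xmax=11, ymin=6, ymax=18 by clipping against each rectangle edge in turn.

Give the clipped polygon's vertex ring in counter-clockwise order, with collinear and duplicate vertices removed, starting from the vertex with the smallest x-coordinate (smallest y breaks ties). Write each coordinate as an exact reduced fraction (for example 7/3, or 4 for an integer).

Clipped polygon: [(8,6) (11,6) (11,97/7) (8,209/14)]

1. After x ≥ 8: [(8,0) (14,0) (15,2) (19,11) (8,209/14)]
2. After x ≤ 11: [(8,0) (11,0) (11,97/7) (8,209/14)]
3. After y ≥ 6: [(8,6) (11,6) (11,97/7) (8,209/14)]
4. After y ≤ 18: [(8,6) (11,6) (11,97/7) (8,209/14)]
5. Canonical ring: [(8,6) (11,6) (11,97/7) (8,209/14)]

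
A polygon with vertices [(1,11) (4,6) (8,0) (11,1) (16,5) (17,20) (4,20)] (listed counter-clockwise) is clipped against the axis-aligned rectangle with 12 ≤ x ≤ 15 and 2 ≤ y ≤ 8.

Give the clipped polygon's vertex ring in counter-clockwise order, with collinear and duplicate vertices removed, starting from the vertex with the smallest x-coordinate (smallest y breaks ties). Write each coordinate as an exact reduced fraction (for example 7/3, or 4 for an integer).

1. After x ≥ 12: [(12,9/5) (16,5) (17,20) (12,20)]
2. After x ≤ 15: [(12,9/5) (15,21/5) (15,20) (12,20)]
3. After y ≥ 2: [(12,2) (49/4,2) (15,21/5) (15,20) (12,20)]
4. After y ≤ 8: [(12,8) (12,2) (49/4,2) (15,21/5) (15,8)]
5. Canonical ring: [(12,2) (49/4,2) (15,21/5) (15,8) (12,8)]

Clipped polygon: [(12,2) (49/4,2) (15,21/5) (15,8) (12,8)]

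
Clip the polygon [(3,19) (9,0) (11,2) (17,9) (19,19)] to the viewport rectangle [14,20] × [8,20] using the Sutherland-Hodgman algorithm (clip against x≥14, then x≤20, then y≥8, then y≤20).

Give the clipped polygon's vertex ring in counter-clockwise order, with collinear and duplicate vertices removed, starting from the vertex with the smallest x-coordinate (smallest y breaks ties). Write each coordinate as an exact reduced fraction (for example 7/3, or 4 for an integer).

Clipped polygon: [(14,8) (113/7,8) (17,9) (19,19) (14,19)]

1. After x ≥ 14: [(14,19) (14,11/2) (17,9) (19,19)]
2. After x ≤ 20: [(14,19) (14,11/2) (17,9) (19,19)]
3. After y ≥ 8: [(14,19) (14,8) (113/7,8) (17,9) (19,19)]
4. After y ≤ 20: [(14,19) (14,8) (113/7,8) (17,9) (19,19)]
5. Canonical ring: [(14,8) (113/7,8) (17,9) (19,19) (14,19)]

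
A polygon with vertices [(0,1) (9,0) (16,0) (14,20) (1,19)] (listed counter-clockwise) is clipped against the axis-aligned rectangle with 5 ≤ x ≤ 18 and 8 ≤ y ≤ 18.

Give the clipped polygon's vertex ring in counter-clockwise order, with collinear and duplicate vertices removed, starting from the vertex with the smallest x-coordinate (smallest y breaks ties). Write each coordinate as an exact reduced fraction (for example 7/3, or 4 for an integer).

Clipped polygon: [(5,8) (76/5,8) (71/5,18) (5,18)]

1. After x ≥ 5: [(5,4/9) (9,0) (16,0) (14,20) (5,251/13)]
2. After x ≤ 18: [(5,4/9) (9,0) (16,0) (14,20) (5,251/13)]
3. After y ≥ 8: [(5,8) (76/5,8) (14,20) (5,251/13)]
4. After y ≤ 18: [(5,18) (5,8) (76/5,8) (71/5,18)]
5. Canonical ring: [(5,8) (76/5,8) (71/5,18) (5,18)]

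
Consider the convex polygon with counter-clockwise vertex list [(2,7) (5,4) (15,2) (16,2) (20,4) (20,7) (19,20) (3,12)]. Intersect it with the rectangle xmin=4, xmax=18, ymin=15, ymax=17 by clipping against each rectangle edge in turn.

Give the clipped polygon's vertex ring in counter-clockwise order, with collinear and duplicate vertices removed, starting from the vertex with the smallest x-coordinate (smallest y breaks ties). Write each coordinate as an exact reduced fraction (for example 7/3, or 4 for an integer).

Clipped polygon: [(9,15) (18,15) (18,17) (13,17)]

1. After x ≥ 4: [(4,5) (5,4) (15,2) (16,2) (20,4) (20,7) (19,20) (4,25/2)]
2. After x ≤ 18: [(4,5) (5,4) (15,2) (16,2) (18,3) (18,39/2) (4,25/2)]
3. After y ≥ 15: [(18,15) (18,39/2) (9,15)]
4. After y ≤ 17: [(18,15) (18,17) (13,17) (9,15)]
5. Canonical ring: [(9,15) (18,15) (18,17) (13,17)]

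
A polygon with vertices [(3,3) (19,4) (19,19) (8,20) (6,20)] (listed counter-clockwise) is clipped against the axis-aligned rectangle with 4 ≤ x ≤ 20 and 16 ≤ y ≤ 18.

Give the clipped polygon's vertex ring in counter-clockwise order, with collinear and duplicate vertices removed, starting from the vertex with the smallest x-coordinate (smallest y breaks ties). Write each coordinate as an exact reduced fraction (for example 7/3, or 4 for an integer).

Clipped polygon: [(90/17,16) (19,16) (19,18) (96/17,18)]

1. After x ≥ 4: [(4,26/3) (4,49/16) (19,4) (19,19) (8,20) (6,20)]
2. After x ≤ 20: [(4,26/3) (4,49/16) (19,4) (19,19) (8,20) (6,20)]
3. After y ≥ 16: [(90/17,16) (19,16) (19,19) (8,20) (6,20)]
4. After y ≤ 18: [(96/17,18) (90/17,16) (19,16) (19,18)]
5. Canonical ring: [(90/17,16) (19,16) (19,18) (96/17,18)]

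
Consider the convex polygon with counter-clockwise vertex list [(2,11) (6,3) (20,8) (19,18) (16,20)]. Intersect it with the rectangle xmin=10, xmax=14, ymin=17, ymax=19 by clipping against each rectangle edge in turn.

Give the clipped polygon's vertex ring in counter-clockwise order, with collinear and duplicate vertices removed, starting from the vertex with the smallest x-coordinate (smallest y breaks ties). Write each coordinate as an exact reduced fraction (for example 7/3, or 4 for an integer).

1. After x ≥ 10: [(10,113/7) (10,31/7) (20,8) (19,18) (16,20)]
2. After x ≤ 14: [(14,131/7) (10,113/7) (10,31/7) (14,41/7)]
3. After y ≥ 17: [(14,17) (14,131/7) (34/3,17)]
4. After y ≤ 19: [(14,17) (14,131/7) (34/3,17)]
5. Canonical ring: [(34/3,17) (14,17) (14,131/7)]

Clipped polygon: [(34/3,17) (14,17) (14,131/7)]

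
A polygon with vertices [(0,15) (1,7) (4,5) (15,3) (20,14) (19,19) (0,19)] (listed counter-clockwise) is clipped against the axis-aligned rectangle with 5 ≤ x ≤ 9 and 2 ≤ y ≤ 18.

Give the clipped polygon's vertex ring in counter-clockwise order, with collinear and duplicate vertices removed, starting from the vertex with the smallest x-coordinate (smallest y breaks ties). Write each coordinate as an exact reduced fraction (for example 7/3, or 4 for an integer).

Clipped polygon: [(5,53/11) (9,45/11) (9,18) (5,18)]

1. After x ≥ 5: [(5,53/11) (15,3) (20,14) (19,19) (5,19)]
2. After x ≤ 9: [(5,53/11) (9,45/11) (9,19) (5,19)]
3. After y ≥ 2: [(5,53/11) (9,45/11) (9,19) (5,19)]
4. After y ≤ 18: [(5,18) (5,53/11) (9,45/11) (9,18)]
5. Canonical ring: [(5,53/11) (9,45/11) (9,18) (5,18)]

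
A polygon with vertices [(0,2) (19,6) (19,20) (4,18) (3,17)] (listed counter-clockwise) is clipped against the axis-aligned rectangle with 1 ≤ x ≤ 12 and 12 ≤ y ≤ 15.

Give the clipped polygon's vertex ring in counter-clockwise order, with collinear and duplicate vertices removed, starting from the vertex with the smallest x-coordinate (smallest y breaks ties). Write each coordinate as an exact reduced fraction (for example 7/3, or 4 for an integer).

1. After x ≥ 1: [(1,7) (1,42/19) (19,6) (19,20) (4,18) (3,17)]
2. After x ≤ 12: [(1,7) (1,42/19) (12,86/19) (12,286/15) (4,18) (3,17)]
3. After y ≥ 12: [(2,12) (12,12) (12,286/15) (4,18) (3,17)]
4. After y ≤ 15: [(13/5,15) (2,12) (12,12) (12,15)]
5. Canonical ring: [(2,12) (12,12) (12,15) (13/5,15)]

Clipped polygon: [(2,12) (12,12) (12,15) (13/5,15)]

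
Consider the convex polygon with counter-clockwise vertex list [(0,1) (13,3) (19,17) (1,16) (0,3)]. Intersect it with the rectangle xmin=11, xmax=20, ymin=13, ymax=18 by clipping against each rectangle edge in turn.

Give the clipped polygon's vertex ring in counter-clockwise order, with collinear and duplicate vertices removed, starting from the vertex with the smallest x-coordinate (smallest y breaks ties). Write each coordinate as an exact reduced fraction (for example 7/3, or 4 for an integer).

1. After x ≥ 11: [(11,35/13) (13,3) (19,17) (11,149/9)]
2. After x ≤ 20: [(11,35/13) (13,3) (19,17) (11,149/9)]
3. After y ≥ 13: [(11,13) (121/7,13) (19,17) (11,149/9)]
4. After y ≤ 18: [(11,13) (121/7,13) (19,17) (11,149/9)]
5. Canonical ring: [(11,13) (121/7,13) (19,17) (11,149/9)]

Clipped polygon: [(11,13) (121/7,13) (19,17) (11,149/9)]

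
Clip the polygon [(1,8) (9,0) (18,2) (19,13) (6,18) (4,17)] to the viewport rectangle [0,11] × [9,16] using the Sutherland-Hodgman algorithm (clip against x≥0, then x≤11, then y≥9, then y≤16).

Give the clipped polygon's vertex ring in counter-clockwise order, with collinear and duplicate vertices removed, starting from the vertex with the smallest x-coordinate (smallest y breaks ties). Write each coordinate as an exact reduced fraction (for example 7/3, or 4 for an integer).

Clipped polygon: [(4/3,9) (11,9) (11,16) (11/3,16)]

1. After x ≥ 0: [(1,8) (9,0) (18,2) (19,13) (6,18) (4,17)]
2. After x ≤ 11: [(1,8) (9,0) (11,4/9) (11,209/13) (6,18) (4,17)]
3. After y ≥ 9: [(4/3,9) (11,9) (11,209/13) (6,18) (4,17)]
4. After y ≤ 16: [(11/3,16) (4/3,9) (11,9) (11,16)]
5. Canonical ring: [(4/3,9) (11,9) (11,16) (11/3,16)]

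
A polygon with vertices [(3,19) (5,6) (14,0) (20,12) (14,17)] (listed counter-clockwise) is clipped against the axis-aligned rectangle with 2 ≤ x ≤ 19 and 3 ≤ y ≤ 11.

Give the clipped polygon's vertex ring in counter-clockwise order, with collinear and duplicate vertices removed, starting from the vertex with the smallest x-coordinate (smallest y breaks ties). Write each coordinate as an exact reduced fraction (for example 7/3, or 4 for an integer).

1. After x ≥ 2: [(3,19) (5,6) (14,0) (20,12) (14,17)]
2. After x ≤ 19: [(3,19) (5,6) (14,0) (19,10) (19,77/6) (14,17)]
3. After y ≥ 3: [(3,19) (5,6) (19/2,3) (31/2,3) (19,10) (19,77/6) (14,17)]
4. After y ≤ 11: [(55/13,11) (5,6) (19/2,3) (31/2,3) (19,10) (19,11)]
5. Canonical ring: [(55/13,11) (5,6) (19/2,3) (31/2,3) (19,10) (19,11)]

Clipped polygon: [(55/13,11) (5,6) (19/2,3) (31/2,3) (19,10) (19,11)]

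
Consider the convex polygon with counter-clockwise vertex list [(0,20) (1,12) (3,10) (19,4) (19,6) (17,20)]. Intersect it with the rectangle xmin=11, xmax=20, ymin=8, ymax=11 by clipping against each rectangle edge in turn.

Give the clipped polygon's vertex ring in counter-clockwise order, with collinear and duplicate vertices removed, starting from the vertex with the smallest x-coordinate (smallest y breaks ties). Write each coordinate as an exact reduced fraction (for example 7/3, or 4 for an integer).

Clipped polygon: [(11,8) (131/7,8) (128/7,11) (11,11)]

1. After x ≥ 11: [(11,20) (11,7) (19,4) (19,6) (17,20)]
2. After x ≤ 20: [(11,20) (11,7) (19,4) (19,6) (17,20)]
3. After y ≥ 8: [(11,20) (11,8) (131/7,8) (17,20)]
4. After y ≤ 11: [(11,11) (11,8) (131/7,8) (128/7,11)]
5. Canonical ring: [(11,8) (131/7,8) (128/7,11) (11,11)]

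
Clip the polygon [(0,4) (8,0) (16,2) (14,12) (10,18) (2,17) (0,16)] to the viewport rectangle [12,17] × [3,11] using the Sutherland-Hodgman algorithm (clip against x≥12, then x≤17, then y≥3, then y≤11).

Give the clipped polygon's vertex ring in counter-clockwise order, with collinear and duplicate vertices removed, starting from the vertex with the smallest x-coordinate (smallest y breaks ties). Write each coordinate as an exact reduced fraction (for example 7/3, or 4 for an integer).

1. After x ≥ 12: [(12,1) (16,2) (14,12) (12,15)]
2. After x ≤ 17: [(12,1) (16,2) (14,12) (12,15)]
3. After y ≥ 3: [(12,3) (79/5,3) (14,12) (12,15)]
4. After y ≤ 11: [(12,11) (12,3) (79/5,3) (71/5,11)]
5. Canonical ring: [(12,3) (79/5,3) (71/5,11) (12,11)]

Clipped polygon: [(12,3) (79/5,3) (71/5,11) (12,11)]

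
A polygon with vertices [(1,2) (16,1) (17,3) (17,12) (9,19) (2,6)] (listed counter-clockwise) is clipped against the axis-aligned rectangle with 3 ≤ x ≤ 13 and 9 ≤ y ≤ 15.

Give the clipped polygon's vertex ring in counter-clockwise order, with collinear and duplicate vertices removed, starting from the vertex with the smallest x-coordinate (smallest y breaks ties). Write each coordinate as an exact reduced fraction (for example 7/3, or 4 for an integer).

Clipped polygon: [(47/13,9) (13,9) (13,15) (89/13,15)]

1. After x ≥ 3: [(3,28/15) (16,1) (17,3) (17,12) (9,19) (3,55/7)]
2. After x ≤ 13: [(3,28/15) (13,6/5) (13,31/2) (9,19) (3,55/7)]
3. After y ≥ 9: [(13,9) (13,31/2) (9,19) (47/13,9)]
4. After y ≤ 15: [(13,9) (13,15) (89/13,15) (47/13,9)]
5. Canonical ring: [(47/13,9) (13,9) (13,15) (89/13,15)]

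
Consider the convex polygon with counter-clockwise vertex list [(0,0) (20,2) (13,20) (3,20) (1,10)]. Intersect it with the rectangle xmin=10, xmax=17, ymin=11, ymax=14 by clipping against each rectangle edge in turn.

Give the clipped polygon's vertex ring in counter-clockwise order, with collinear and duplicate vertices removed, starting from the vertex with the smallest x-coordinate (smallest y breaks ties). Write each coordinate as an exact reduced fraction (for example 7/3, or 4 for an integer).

1. After x ≥ 10: [(10,1) (20,2) (13,20) (10,20)]
2. After x ≤ 17: [(10,1) (17,17/10) (17,68/7) (13,20) (10,20)]
3. After y ≥ 11: [(10,11) (33/2,11) (13,20) (10,20)]
4. After y ≤ 14: [(10,14) (10,11) (33/2,11) (46/3,14)]
5. Canonical ring: [(10,11) (33/2,11) (46/3,14) (10,14)]

Clipped polygon: [(10,11) (33/2,11) (46/3,14) (10,14)]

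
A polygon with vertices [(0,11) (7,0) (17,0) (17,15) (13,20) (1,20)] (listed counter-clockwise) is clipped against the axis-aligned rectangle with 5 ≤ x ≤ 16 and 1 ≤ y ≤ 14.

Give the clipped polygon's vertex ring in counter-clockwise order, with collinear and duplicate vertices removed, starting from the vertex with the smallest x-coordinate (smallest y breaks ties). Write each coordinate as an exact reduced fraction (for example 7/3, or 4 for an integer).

1. After x ≥ 5: [(5,22/7) (7,0) (17,0) (17,15) (13,20) (5,20)]
2. After x ≤ 16: [(5,22/7) (7,0) (16,0) (16,65/4) (13,20) (5,20)]
3. After y ≥ 1: [(5,22/7) (70/11,1) (16,1) (16,65/4) (13,20) (5,20)]
4. After y ≤ 14: [(5,14) (5,22/7) (70/11,1) (16,1) (16,14)]
5. Canonical ring: [(5,22/7) (70/11,1) (16,1) (16,14) (5,14)]

Clipped polygon: [(5,22/7) (70/11,1) (16,1) (16,14) (5,14)]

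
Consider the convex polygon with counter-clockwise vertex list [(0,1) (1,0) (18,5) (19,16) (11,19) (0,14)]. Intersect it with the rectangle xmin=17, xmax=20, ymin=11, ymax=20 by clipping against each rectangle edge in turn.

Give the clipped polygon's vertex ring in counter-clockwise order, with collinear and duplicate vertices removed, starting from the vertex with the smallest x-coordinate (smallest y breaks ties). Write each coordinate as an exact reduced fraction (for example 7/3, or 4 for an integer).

1. After x ≥ 17: [(17,80/17) (18,5) (19,16) (17,67/4)]
2. After x ≤ 20: [(17,80/17) (18,5) (19,16) (17,67/4)]
3. After y ≥ 11: [(17,11) (204/11,11) (19,16) (17,67/4)]
4. After y ≤ 20: [(17,11) (204/11,11) (19,16) (17,67/4)]
5. Canonical ring: [(17,11) (204/11,11) (19,16) (17,67/4)]

Clipped polygon: [(17,11) (204/11,11) (19,16) (17,67/4)]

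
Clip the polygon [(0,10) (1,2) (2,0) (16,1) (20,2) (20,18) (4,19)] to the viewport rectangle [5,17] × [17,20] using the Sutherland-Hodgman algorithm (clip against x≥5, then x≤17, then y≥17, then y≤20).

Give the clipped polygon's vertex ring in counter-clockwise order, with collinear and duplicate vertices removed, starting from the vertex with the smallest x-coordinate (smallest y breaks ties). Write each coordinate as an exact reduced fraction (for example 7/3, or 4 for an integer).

Clipped polygon: [(5,17) (17,17) (17,291/16) (5,303/16)]

1. After x ≥ 5: [(5,3/14) (16,1) (20,2) (20,18) (5,303/16)]
2. After x ≤ 17: [(5,3/14) (16,1) (17,5/4) (17,291/16) (5,303/16)]
3. After y ≥ 17: [(5,17) (17,17) (17,291/16) (5,303/16)]
4. After y ≤ 20: [(5,17) (17,17) (17,291/16) (5,303/16)]
5. Canonical ring: [(5,17) (17,17) (17,291/16) (5,303/16)]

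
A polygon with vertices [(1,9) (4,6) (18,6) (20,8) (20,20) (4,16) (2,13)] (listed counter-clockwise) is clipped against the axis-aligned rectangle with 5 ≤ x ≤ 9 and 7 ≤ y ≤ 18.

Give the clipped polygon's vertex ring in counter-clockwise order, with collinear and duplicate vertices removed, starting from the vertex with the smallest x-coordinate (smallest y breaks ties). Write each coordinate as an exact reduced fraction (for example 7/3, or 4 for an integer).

Clipped polygon: [(5,7) (9,7) (9,69/4) (5,65/4)]

1. After x ≥ 5: [(5,6) (18,6) (20,8) (20,20) (5,65/4)]
2. After x ≤ 9: [(5,6) (9,6) (9,69/4) (5,65/4)]
3. After y ≥ 7: [(5,7) (9,7) (9,69/4) (5,65/4)]
4. After y ≤ 18: [(5,7) (9,7) (9,69/4) (5,65/4)]
5. Canonical ring: [(5,7) (9,7) (9,69/4) (5,65/4)]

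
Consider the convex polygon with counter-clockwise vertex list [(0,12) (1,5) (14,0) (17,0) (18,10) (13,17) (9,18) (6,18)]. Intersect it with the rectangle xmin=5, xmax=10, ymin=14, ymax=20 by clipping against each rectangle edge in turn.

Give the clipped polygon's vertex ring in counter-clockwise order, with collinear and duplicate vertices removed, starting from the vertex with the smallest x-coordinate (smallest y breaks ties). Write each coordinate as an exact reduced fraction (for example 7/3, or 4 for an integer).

Clipped polygon: [(5,14) (10,14) (10,71/4) (9,18) (6,18) (5,17)]

1. After x ≥ 5: [(5,17) (5,45/13) (14,0) (17,0) (18,10) (13,17) (9,18) (6,18)]
2. After x ≤ 10: [(5,17) (5,45/13) (10,20/13) (10,71/4) (9,18) (6,18)]
3. After y ≥ 14: [(5,17) (5,14) (10,14) (10,71/4) (9,18) (6,18)]
4. After y ≤ 20: [(5,17) (5,14) (10,14) (10,71/4) (9,18) (6,18)]
5. Canonical ring: [(5,14) (10,14) (10,71/4) (9,18) (6,18) (5,17)]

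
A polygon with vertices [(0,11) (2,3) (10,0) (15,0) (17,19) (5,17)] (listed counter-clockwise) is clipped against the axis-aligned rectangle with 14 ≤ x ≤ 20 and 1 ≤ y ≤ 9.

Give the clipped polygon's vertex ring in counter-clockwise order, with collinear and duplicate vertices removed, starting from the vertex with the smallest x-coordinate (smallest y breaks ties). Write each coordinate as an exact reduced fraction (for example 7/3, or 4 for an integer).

1. After x ≥ 14: [(14,0) (15,0) (17,19) (14,37/2)]
2. After x ≤ 20: [(14,0) (15,0) (17,19) (14,37/2)]
3. After y ≥ 1: [(14,1) (287/19,1) (17,19) (14,37/2)]
4. After y ≤ 9: [(14,9) (14,1) (287/19,1) (303/19,9)]
5. Canonical ring: [(14,1) (287/19,1) (303/19,9) (14,9)]

Clipped polygon: [(14,1) (287/19,1) (303/19,9) (14,9)]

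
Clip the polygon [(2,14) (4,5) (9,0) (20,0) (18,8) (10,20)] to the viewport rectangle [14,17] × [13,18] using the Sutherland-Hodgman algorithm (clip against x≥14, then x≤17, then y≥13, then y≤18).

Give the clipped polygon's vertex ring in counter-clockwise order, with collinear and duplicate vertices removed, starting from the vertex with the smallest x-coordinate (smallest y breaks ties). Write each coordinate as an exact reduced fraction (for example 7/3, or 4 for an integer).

Clipped polygon: [(14,13) (44/3,13) (14,14)]

1. After x ≥ 14: [(14,0) (20,0) (18,8) (14,14)]
2. After x ≤ 17: [(14,0) (17,0) (17,19/2) (14,14)]
3. After y ≥ 13: [(14,13) (44/3,13) (14,14)]
4. After y ≤ 18: [(14,13) (44/3,13) (14,14)]
5. Canonical ring: [(14,13) (44/3,13) (14,14)]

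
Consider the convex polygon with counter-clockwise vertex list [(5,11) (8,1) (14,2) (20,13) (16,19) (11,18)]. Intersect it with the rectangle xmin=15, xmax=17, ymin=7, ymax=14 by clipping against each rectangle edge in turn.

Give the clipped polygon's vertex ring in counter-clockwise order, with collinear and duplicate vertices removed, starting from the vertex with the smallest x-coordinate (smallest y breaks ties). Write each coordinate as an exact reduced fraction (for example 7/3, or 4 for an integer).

Clipped polygon: [(15,7) (184/11,7) (17,15/2) (17,14) (15,14)]

1. After x ≥ 15: [(15,23/6) (20,13) (16,19) (15,94/5)]
2. After x ≤ 17: [(15,23/6) (17,15/2) (17,35/2) (16,19) (15,94/5)]
3. After y ≥ 7: [(15,7) (184/11,7) (17,15/2) (17,35/2) (16,19) (15,94/5)]
4. After y ≤ 14: [(15,14) (15,7) (184/11,7) (17,15/2) (17,14)]
5. Canonical ring: [(15,7) (184/11,7) (17,15/2) (17,14) (15,14)]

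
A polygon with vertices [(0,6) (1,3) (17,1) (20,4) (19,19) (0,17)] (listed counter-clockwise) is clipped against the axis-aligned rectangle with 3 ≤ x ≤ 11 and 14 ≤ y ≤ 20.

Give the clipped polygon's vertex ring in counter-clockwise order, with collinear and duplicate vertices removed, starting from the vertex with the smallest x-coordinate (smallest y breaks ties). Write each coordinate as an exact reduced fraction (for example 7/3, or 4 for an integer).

1. After x ≥ 3: [(3,11/4) (17,1) (20,4) (19,19) (3,329/19)]
2. After x ≤ 11: [(3,11/4) (11,7/4) (11,345/19) (3,329/19)]
3. After y ≥ 14: [(3,14) (11,14) (11,345/19) (3,329/19)]
4. After y ≤ 20: [(3,14) (11,14) (11,345/19) (3,329/19)]
5. Canonical ring: [(3,14) (11,14) (11,345/19) (3,329/19)]

Clipped polygon: [(3,14) (11,14) (11,345/19) (3,329/19)]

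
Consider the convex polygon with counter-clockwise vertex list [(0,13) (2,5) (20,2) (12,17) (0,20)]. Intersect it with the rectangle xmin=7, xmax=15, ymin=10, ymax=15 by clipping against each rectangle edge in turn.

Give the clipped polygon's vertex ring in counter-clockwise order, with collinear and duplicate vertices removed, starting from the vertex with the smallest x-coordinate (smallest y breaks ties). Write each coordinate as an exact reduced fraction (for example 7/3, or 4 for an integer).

1. After x ≥ 7: [(7,25/6) (20,2) (12,17) (7,73/4)]
2. After x ≤ 15: [(7,25/6) (15,17/6) (15,91/8) (12,17) (7,73/4)]
3. After y ≥ 10: [(7,10) (15,10) (15,91/8) (12,17) (7,73/4)]
4. After y ≤ 15: [(7,15) (7,10) (15,10) (15,91/8) (196/15,15)]
5. Canonical ring: [(7,10) (15,10) (15,91/8) (196/15,15) (7,15)]

Clipped polygon: [(7,10) (15,10) (15,91/8) (196/15,15) (7,15)]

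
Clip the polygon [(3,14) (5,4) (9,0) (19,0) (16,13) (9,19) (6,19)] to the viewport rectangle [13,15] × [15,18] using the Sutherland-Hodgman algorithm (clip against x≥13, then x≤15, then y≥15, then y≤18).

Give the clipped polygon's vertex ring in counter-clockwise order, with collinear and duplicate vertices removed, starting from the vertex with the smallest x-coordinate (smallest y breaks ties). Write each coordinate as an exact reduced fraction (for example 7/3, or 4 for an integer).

1. After x ≥ 13: [(13,0) (19,0) (16,13) (13,109/7)]
2. After x ≤ 15: [(13,0) (15,0) (15,97/7) (13,109/7)]
3. After y ≥ 15: [(13,15) (41/3,15) (13,109/7)]
4. After y ≤ 18: [(13,15) (41/3,15) (13,109/7)]
5. Canonical ring: [(13,15) (41/3,15) (13,109/7)]

Clipped polygon: [(13,15) (41/3,15) (13,109/7)]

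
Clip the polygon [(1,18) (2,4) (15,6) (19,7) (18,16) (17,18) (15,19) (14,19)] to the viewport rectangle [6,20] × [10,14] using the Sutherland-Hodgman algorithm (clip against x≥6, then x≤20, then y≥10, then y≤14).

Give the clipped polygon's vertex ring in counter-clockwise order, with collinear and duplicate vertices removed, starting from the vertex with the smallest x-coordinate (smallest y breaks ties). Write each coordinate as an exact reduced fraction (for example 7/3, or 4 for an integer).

Clipped polygon: [(6,10) (56/3,10) (164/9,14) (6,14)]

1. After x ≥ 6: [(6,239/13) (6,60/13) (15,6) (19,7) (18,16) (17,18) (15,19) (14,19)]
2. After x ≤ 20: [(6,239/13) (6,60/13) (15,6) (19,7) (18,16) (17,18) (15,19) (14,19)]
3. After y ≥ 10: [(6,239/13) (6,10) (56/3,10) (18,16) (17,18) (15,19) (14,19)]
4. After y ≤ 14: [(6,14) (6,10) (56/3,10) (164/9,14)]
5. Canonical ring: [(6,10) (56/3,10) (164/9,14) (6,14)]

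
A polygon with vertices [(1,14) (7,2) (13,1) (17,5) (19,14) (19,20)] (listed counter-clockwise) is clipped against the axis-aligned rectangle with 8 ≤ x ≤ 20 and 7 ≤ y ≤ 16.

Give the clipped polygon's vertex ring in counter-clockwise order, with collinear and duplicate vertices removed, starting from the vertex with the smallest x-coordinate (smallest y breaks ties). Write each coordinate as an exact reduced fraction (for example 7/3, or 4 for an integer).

Clipped polygon: [(8,7) (157/9,7) (19,14) (19,16) (8,16)]

1. After x ≥ 8: [(8,49/3) (8,11/6) (13,1) (17,5) (19,14) (19,20)]
2. After x ≤ 20: [(8,49/3) (8,11/6) (13,1) (17,5) (19,14) (19,20)]
3. After y ≥ 7: [(8,49/3) (8,7) (157/9,7) (19,14) (19,20)]
4. After y ≤ 16: [(8,16) (8,7) (157/9,7) (19,14) (19,16)]
5. Canonical ring: [(8,7) (157/9,7) (19,14) (19,16) (8,16)]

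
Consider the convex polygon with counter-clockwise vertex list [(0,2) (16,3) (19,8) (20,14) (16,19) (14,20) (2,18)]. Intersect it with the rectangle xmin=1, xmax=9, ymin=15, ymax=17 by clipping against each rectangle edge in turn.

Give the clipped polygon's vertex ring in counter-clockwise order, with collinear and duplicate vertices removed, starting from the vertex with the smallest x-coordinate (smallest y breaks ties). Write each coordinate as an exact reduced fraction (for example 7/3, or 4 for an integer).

1. After x ≥ 1: [(1,10) (1,33/16) (16,3) (19,8) (20,14) (16,19) (14,20) (2,18)]
2. After x ≤ 9: [(1,10) (1,33/16) (9,41/16) (9,115/6) (2,18)]
3. After y ≥ 15: [(13/8,15) (9,15) (9,115/6) (2,18)]
4. After y ≤ 17: [(15/8,17) (13/8,15) (9,15) (9,17)]
5. Canonical ring: [(13/8,15) (9,15) (9,17) (15/8,17)]

Clipped polygon: [(13/8,15) (9,15) (9,17) (15/8,17)]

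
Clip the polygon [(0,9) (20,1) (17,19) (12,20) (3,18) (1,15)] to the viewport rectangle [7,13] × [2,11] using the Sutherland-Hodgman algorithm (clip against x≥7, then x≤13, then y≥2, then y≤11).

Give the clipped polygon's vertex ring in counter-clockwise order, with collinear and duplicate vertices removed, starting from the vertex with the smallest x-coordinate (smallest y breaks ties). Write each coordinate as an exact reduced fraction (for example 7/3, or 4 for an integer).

1. After x ≥ 7: [(7,31/5) (20,1) (17,19) (12,20) (7,170/9)]
2. After x ≤ 13: [(7,31/5) (13,19/5) (13,99/5) (12,20) (7,170/9)]
3. After y ≥ 2: [(7,31/5) (13,19/5) (13,99/5) (12,20) (7,170/9)]
4. After y ≤ 11: [(7,11) (7,31/5) (13,19/5) (13,11)]
5. Canonical ring: [(7,31/5) (13,19/5) (13,11) (7,11)]

Clipped polygon: [(7,31/5) (13,19/5) (13,11) (7,11)]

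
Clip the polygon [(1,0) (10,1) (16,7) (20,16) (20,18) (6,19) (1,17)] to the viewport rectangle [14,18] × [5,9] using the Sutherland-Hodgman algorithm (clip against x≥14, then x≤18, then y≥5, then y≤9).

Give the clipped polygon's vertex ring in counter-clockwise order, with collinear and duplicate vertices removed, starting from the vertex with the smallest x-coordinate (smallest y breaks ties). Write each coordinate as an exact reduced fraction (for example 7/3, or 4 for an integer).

1. After x ≥ 14: [(14,5) (16,7) (20,16) (20,18) (14,129/7)]
2. After x ≤ 18: [(14,5) (16,7) (18,23/2) (18,127/7) (14,129/7)]
3. After y ≥ 5: [(14,5) (16,7) (18,23/2) (18,127/7) (14,129/7)]
4. After y ≤ 9: [(14,9) (14,5) (16,7) (152/9,9)]
5. Canonical ring: [(14,5) (16,7) (152/9,9) (14,9)]

Clipped polygon: [(14,5) (16,7) (152/9,9) (14,9)]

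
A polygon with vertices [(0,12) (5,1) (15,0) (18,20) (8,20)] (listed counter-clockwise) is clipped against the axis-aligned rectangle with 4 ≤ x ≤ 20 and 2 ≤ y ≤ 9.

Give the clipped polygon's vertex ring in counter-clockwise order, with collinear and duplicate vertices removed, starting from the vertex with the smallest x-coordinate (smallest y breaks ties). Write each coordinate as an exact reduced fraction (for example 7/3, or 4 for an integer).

1. After x ≥ 4: [(4,16) (4,16/5) (5,1) (15,0) (18,20) (8,20)]
2. After x ≤ 20: [(4,16) (4,16/5) (5,1) (15,0) (18,20) (8,20)]
3. After y ≥ 2: [(4,16) (4,16/5) (50/11,2) (153/10,2) (18,20) (8,20)]
4. After y ≤ 9: [(4,9) (4,16/5) (50/11,2) (153/10,2) (327/20,9)]
5. Canonical ring: [(4,16/5) (50/11,2) (153/10,2) (327/20,9) (4,9)]

Clipped polygon: [(4,16/5) (50/11,2) (153/10,2) (327/20,9) (4,9)]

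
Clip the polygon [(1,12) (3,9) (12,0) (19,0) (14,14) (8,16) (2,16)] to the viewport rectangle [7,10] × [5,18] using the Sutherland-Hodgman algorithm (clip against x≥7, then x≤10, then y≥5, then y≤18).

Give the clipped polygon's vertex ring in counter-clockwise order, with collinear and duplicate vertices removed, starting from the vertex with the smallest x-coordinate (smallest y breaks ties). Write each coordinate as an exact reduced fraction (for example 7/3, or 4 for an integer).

Clipped polygon: [(7,5) (10,5) (10,46/3) (8,16) (7,16)]

1. After x ≥ 7: [(7,5) (12,0) (19,0) (14,14) (8,16) (7,16)]
2. After x ≤ 10: [(7,5) (10,2) (10,46/3) (8,16) (7,16)]
3. After y ≥ 5: [(7,5) (7,5) (10,5) (10,46/3) (8,16) (7,16)]
4. After y ≤ 18: [(7,5) (7,5) (10,5) (10,46/3) (8,16) (7,16)]
5. Canonical ring: [(7,5) (10,5) (10,46/3) (8,16) (7,16)]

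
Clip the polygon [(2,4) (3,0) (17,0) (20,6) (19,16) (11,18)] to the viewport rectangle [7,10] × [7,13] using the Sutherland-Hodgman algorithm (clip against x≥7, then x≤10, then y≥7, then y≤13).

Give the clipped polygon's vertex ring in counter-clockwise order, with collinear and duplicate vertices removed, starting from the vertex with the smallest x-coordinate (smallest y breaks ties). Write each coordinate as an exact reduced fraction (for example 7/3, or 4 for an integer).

1. After x ≥ 7: [(7,106/9) (7,0) (17,0) (20,6) (19,16) (11,18)]
2. After x ≤ 10: [(10,148/9) (7,106/9) (7,0) (10,0)]
3. After y ≥ 7: [(10,7) (10,148/9) (7,106/9) (7,7)]
4. After y ≤ 13: [(10,7) (10,13) (109/14,13) (7,106/9) (7,7)]
5. Canonical ring: [(7,7) (10,7) (10,13) (109/14,13) (7,106/9)]

Clipped polygon: [(7,7) (10,7) (10,13) (109/14,13) (7,106/9)]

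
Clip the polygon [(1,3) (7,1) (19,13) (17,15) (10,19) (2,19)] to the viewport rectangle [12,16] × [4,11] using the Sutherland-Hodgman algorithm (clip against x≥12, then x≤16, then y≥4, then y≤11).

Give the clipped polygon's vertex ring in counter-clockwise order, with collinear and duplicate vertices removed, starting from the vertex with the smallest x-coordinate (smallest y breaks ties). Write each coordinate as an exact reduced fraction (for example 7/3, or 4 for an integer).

Clipped polygon: [(12,6) (16,10) (16,11) (12,11)]

1. After x ≥ 12: [(12,6) (19,13) (17,15) (12,125/7)]
2. After x ≤ 16: [(12,6) (16,10) (16,109/7) (12,125/7)]
3. After y ≥ 4: [(12,6) (16,10) (16,109/7) (12,125/7)]
4. After y ≤ 11: [(12,11) (12,6) (16,10) (16,11)]
5. Canonical ring: [(12,6) (16,10) (16,11) (12,11)]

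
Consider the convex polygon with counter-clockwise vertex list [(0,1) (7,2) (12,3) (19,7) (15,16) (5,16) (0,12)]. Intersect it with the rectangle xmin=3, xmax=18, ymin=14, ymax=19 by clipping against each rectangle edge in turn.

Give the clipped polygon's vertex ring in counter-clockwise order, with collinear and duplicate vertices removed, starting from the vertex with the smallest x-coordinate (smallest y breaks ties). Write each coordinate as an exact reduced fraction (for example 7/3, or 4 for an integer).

Clipped polygon: [(3,14) (143/9,14) (15,16) (5,16) (3,72/5)]

1. After x ≥ 3: [(3,10/7) (7,2) (12,3) (19,7) (15,16) (5,16) (3,72/5)]
2. After x ≤ 18: [(3,10/7) (7,2) (12,3) (18,45/7) (18,37/4) (15,16) (5,16) (3,72/5)]
3. After y ≥ 14: [(3,14) (143/9,14) (15,16) (5,16) (3,72/5)]
4. After y ≤ 19: [(3,14) (143/9,14) (15,16) (5,16) (3,72/5)]
5. Canonical ring: [(3,14) (143/9,14) (15,16) (5,16) (3,72/5)]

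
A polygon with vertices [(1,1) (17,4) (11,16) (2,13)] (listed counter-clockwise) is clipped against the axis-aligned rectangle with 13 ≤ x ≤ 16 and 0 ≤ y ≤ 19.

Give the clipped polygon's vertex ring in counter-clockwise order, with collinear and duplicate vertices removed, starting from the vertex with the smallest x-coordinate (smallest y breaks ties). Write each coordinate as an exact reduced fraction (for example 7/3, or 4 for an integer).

1. After x ≥ 13: [(13,13/4) (17,4) (13,12)]
2. After x ≤ 16: [(13,13/4) (16,61/16) (16,6) (13,12)]
3. After y ≥ 0: [(13,13/4) (16,61/16) (16,6) (13,12)]
4. After y ≤ 19: [(13,13/4) (16,61/16) (16,6) (13,12)]
5. Canonical ring: [(13,13/4) (16,61/16) (16,6) (13,12)]

Clipped polygon: [(13,13/4) (16,61/16) (16,6) (13,12)]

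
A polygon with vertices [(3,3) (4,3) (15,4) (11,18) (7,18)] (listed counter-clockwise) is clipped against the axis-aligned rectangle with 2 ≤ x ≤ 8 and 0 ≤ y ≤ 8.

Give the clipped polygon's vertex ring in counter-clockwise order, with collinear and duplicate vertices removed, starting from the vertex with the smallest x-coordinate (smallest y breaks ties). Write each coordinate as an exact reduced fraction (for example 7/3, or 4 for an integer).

1. After x ≥ 2: [(3,3) (4,3) (15,4) (11,18) (7,18)]
2. After x ≤ 8: [(3,3) (4,3) (8,37/11) (8,18) (7,18)]
3. After y ≥ 0: [(3,3) (4,3) (8,37/11) (8,18) (7,18)]
4. After y ≤ 8: [(13/3,8) (3,3) (4,3) (8,37/11) (8,8)]
5. Canonical ring: [(3,3) (4,3) (8,37/11) (8,8) (13/3,8)]

Clipped polygon: [(3,3) (4,3) (8,37/11) (8,8) (13/3,8)]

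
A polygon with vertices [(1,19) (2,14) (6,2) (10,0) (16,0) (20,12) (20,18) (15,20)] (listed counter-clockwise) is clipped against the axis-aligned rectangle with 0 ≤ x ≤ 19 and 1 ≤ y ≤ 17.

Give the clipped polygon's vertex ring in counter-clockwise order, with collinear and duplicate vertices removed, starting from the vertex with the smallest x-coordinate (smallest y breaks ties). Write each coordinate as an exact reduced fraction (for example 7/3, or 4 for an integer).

1. After x ≥ 0: [(1,19) (2,14) (6,2) (10,0) (16,0) (20,12) (20,18) (15,20)]
2. After x ≤ 19: [(1,19) (2,14) (6,2) (10,0) (16,0) (19,9) (19,92/5) (15,20)]
3. After y ≥ 1: [(1,19) (2,14) (6,2) (8,1) (49/3,1) (19,9) (19,92/5) (15,20)]
4. After y ≤ 17: [(7/5,17) (2,14) (6,2) (8,1) (49/3,1) (19,9) (19,17)]
5. Canonical ring: [(7/5,17) (2,14) (6,2) (8,1) (49/3,1) (19,9) (19,17)]

Clipped polygon: [(7/5,17) (2,14) (6,2) (8,1) (49/3,1) (19,9) (19,17)]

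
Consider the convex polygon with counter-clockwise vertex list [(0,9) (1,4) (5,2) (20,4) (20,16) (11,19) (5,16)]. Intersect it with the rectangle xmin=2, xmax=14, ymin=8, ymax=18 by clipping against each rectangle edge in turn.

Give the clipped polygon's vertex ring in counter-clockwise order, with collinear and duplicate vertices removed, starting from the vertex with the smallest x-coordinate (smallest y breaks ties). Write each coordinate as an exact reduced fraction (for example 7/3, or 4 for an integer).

1. After x ≥ 2: [(2,59/5) (2,7/2) (5,2) (20,4) (20,16) (11,19) (5,16)]
2. After x ≤ 14: [(2,59/5) (2,7/2) (5,2) (14,16/5) (14,18) (11,19) (5,16)]
3. After y ≥ 8: [(2,59/5) (2,8) (14,8) (14,18) (11,19) (5,16)]
4. After y ≤ 18: [(2,59/5) (2,8) (14,8) (14,18) (14,18) (9,18) (5,16)]
5. Canonical ring: [(2,8) (14,8) (14,18) (9,18) (5,16) (2,59/5)]

Clipped polygon: [(2,8) (14,8) (14,18) (9,18) (5,16) (2,59/5)]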